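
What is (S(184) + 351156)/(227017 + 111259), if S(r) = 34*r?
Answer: 89353/84569 ≈ 1.0566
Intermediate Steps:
(S(184) + 351156)/(227017 + 111259) = (34*184 + 351156)/(227017 + 111259) = (6256 + 351156)/338276 = 357412*(1/338276) = 89353/84569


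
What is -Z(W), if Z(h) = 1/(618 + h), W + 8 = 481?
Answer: -1/1091 ≈ -0.00091659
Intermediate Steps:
W = 473 (W = -8 + 481 = 473)
-Z(W) = -1/(618 + 473) = -1/1091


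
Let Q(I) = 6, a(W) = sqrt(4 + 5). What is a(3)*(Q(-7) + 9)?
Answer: 45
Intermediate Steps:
a(W) = 3 (a(W) = sqrt(9) = 3)
a(3)*(Q(-7) + 9) = 3*(6 + 9) = 3*15 = 45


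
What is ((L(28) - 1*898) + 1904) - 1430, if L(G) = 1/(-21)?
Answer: -8905/21 ≈ -424.05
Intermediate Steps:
L(G) = -1/21
((L(28) - 1*898) + 1904) - 1430 = ((-1/21 - 1*898) + 1904) - 1430 = ((-1/21 - 898) + 1904) - 1430 = (-18859/21 + 1904) - 1430 = 21125/21 - 1430 = -8905/21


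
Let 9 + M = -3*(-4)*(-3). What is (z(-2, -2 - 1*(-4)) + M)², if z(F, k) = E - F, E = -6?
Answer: 2401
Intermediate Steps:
z(F, k) = -6 - F
M = -45 (M = -9 - 3*(-4)*(-3) = -9 + 12*(-3) = -9 - 36 = -45)
(z(-2, -2 - 1*(-4)) + M)² = ((-6 - 1*(-2)) - 45)² = ((-6 + 2) - 45)² = (-4 - 45)² = (-49)² = 2401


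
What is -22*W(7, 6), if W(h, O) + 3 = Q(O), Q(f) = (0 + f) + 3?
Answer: -132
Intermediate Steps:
Q(f) = 3 + f (Q(f) = f + 3 = 3 + f)
W(h, O) = O (W(h, O) = -3 + (3 + O) = O)
-22*W(7, 6) = -22*6 = -132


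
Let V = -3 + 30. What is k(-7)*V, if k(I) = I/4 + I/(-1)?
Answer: 567/4 ≈ 141.75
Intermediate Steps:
k(I) = -3*I/4 (k(I) = I*(¼) + I*(-1) = I/4 - I = -3*I/4)
V = 27
k(-7)*V = -¾*(-7)*27 = (21/4)*27 = 567/4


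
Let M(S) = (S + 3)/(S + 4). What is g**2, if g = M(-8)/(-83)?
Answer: 25/110224 ≈ 0.00022681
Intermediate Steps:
M(S) = (3 + S)/(4 + S)
g = -5/332 (g = ((3 - 8)/(4 - 8))/(-83) = (-5/(-4))*(-1/83) = -1/4*(-5)*(-1/83) = (5/4)*(-1/83) = -5/332 ≈ -0.015060)
g**2 = (-5/332)**2 = 25/110224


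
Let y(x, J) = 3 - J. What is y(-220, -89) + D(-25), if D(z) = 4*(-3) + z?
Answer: 55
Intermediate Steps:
D(z) = -12 + z
y(-220, -89) + D(-25) = (3 - 1*(-89)) + (-12 - 25) = (3 + 89) - 37 = 92 - 37 = 55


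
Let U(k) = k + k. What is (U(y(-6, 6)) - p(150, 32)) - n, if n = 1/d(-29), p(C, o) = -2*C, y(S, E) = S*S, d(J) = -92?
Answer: 34225/92 ≈ 372.01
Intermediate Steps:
y(S, E) = S**2
U(k) = 2*k
n = -1/92 (n = 1/(-92) = -1/92 ≈ -0.010870)
(U(y(-6, 6)) - p(150, 32)) - n = (2*(-6)**2 - (-2)*150) - 1*(-1/92) = (2*36 - 1*(-300)) + 1/92 = (72 + 300) + 1/92 = 372 + 1/92 = 34225/92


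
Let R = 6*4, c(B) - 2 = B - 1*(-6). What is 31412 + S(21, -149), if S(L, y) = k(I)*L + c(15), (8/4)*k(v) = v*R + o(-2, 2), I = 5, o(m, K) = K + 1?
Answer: 65453/2 ≈ 32727.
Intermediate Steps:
c(B) = 8 + B (c(B) = 2 + (B - 1*(-6)) = 2 + (B + 6) = 2 + (6 + B) = 8 + B)
o(m, K) = 1 + K
R = 24
k(v) = 3/2 + 12*v (k(v) = (v*24 + (1 + 2))/2 = (24*v + 3)/2 = (3 + 24*v)/2 = 3/2 + 12*v)
S(L, y) = 23 + 123*L/2 (S(L, y) = (3/2 + 12*5)*L + (8 + 15) = (3/2 + 60)*L + 23 = 123*L/2 + 23 = 23 + 123*L/2)
31412 + S(21, -149) = 31412 + (23 + (123/2)*21) = 31412 + (23 + 2583/2) = 31412 + 2629/2 = 65453/2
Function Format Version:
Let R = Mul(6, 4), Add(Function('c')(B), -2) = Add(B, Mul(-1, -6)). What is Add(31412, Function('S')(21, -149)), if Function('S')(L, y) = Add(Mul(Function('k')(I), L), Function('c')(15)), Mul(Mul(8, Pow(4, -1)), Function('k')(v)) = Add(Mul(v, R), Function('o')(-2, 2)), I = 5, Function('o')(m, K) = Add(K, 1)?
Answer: Rational(65453, 2) ≈ 32727.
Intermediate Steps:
Function('c')(B) = Add(8, B) (Function('c')(B) = Add(2, Add(B, Mul(-1, -6))) = Add(2, Add(B, 6)) = Add(2, Add(6, B)) = Add(8, B))
Function('o')(m, K) = Add(1, K)
R = 24
Function('k')(v) = Add(Rational(3, 2), Mul(12, v)) (Function('k')(v) = Mul(Rational(1, 2), Add(Mul(v, 24), Add(1, 2))) = Mul(Rational(1, 2), Add(Mul(24, v), 3)) = Mul(Rational(1, 2), Add(3, Mul(24, v))) = Add(Rational(3, 2), Mul(12, v)))
Function('S')(L, y) = Add(23, Mul(Rational(123, 2), L)) (Function('S')(L, y) = Add(Mul(Add(Rational(3, 2), Mul(12, 5)), L), Add(8, 15)) = Add(Mul(Add(Rational(3, 2), 60), L), 23) = Add(Mul(Rational(123, 2), L), 23) = Add(23, Mul(Rational(123, 2), L)))
Add(31412, Function('S')(21, -149)) = Add(31412, Add(23, Mul(Rational(123, 2), 21))) = Add(31412, Add(23, Rational(2583, 2))) = Add(31412, Rational(2629, 2)) = Rational(65453, 2)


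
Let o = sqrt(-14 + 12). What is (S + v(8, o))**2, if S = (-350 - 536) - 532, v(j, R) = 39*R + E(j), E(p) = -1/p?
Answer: 128514337/64 - 442455*I*sqrt(2)/4 ≈ 2.008e+6 - 1.5643e+5*I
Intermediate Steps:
o = I*sqrt(2) (o = sqrt(-2) = I*sqrt(2) ≈ 1.4142*I)
v(j, R) = -1/j + 39*R (v(j, R) = 39*R - 1/j = -1/j + 39*R)
S = -1418 (S = -886 - 532 = -1418)
(S + v(8, o))**2 = (-1418 + (-1/8 + 39*(I*sqrt(2))))**2 = (-1418 + (-1*1/8 + 39*I*sqrt(2)))**2 = (-1418 + (-1/8 + 39*I*sqrt(2)))**2 = (-11345/8 + 39*I*sqrt(2))**2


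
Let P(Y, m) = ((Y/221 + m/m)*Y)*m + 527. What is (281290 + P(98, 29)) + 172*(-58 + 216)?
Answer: 69194051/221 ≈ 3.1310e+5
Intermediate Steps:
P(Y, m) = 527 + Y*m*(1 + Y/221) (P(Y, m) = ((Y*(1/221) + 1)*Y)*m + 527 = ((Y/221 + 1)*Y)*m + 527 = ((1 + Y/221)*Y)*m + 527 = (Y*(1 + Y/221))*m + 527 = Y*m*(1 + Y/221) + 527 = 527 + Y*m*(1 + Y/221))
(281290 + P(98, 29)) + 172*(-58 + 216) = (281290 + (527 + 98*29 + (1/221)*29*98²)) + 172*(-58 + 216) = (281290 + (527 + 2842 + (1/221)*29*9604)) + 172*158 = (281290 + (527 + 2842 + 278516/221)) + 27176 = (281290 + 1023065/221) + 27176 = 63188155/221 + 27176 = 69194051/221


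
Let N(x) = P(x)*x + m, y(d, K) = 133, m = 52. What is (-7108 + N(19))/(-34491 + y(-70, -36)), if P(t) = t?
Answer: 6695/34358 ≈ 0.19486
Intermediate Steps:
N(x) = 52 + x**2 (N(x) = x*x + 52 = x**2 + 52 = 52 + x**2)
(-7108 + N(19))/(-34491 + y(-70, -36)) = (-7108 + (52 + 19**2))/(-34491 + 133) = (-7108 + (52 + 361))/(-34358) = (-7108 + 413)*(-1/34358) = -6695*(-1/34358) = 6695/34358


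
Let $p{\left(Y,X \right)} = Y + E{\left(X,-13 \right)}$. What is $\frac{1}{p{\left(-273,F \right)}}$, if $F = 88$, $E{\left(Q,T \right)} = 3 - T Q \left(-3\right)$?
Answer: $- \frac{1}{3702} \approx -0.00027012$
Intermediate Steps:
$E{\left(Q,T \right)} = 3 + 3 Q T$ ($E{\left(Q,T \right)} = 3 - Q T \left(-3\right) = 3 - - 3 Q T = 3 + 3 Q T$)
$p{\left(Y,X \right)} = 3 + Y - 39 X$ ($p{\left(Y,X \right)} = Y + \left(3 + 3 X \left(-13\right)\right) = Y - \left(-3 + 39 X\right) = 3 + Y - 39 X$)
$\frac{1}{p{\left(-273,F \right)}} = \frac{1}{3 - 273 - 3432} = \frac{1}{-3702} = - \frac{1}{3702}$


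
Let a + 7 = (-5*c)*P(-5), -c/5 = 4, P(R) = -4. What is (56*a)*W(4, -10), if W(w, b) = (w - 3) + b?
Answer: 205128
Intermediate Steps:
W(w, b) = -3 + b + w (W(w, b) = (-3 + w) + b = -3 + b + w)
c = -20 (c = -5*4 = -20)
a = -407 (a = -7 - 5*(-20)*(-4) = -7 + 100*(-4) = -7 - 400 = -407)
(56*a)*W(4, -10) = (56*(-407))*(-3 - 10 + 4) = -22792*(-9) = 205128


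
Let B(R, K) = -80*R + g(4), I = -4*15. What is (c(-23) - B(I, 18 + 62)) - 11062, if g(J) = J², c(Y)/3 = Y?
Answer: -15947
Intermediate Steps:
I = -60
c(Y) = 3*Y
B(R, K) = 16 - 80*R (B(R, K) = -80*R + 4² = -80*R + 16 = 16 - 80*R)
(c(-23) - B(I, 18 + 62)) - 11062 = (3*(-23) - (16 - 80*(-60))) - 11062 = (-69 - (16 + 4800)) - 11062 = (-69 - 1*4816) - 11062 = (-69 - 4816) - 11062 = -4885 - 11062 = -15947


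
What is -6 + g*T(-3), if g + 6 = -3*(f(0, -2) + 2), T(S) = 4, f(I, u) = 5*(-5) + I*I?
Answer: 246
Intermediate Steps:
f(I, u) = -25 + I²
g = 63 (g = -6 - 3*((-25 + 0²) + 2) = -6 - 3*((-25 + 0) + 2) = -6 - 3*(-25 + 2) = -6 - 3*(-23) = -6 + 69 = 63)
-6 + g*T(-3) = -6 + 63*4 = -6 + 252 = 246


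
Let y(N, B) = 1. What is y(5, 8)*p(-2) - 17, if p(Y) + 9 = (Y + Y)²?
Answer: -10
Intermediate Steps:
p(Y) = -9 + 4*Y² (p(Y) = -9 + (Y + Y)² = -9 + (2*Y)² = -9 + 4*Y²)
y(5, 8)*p(-2) - 17 = 1*(-9 + 4*(-2)²) - 17 = 1*(-9 + 4*4) - 17 = 1*(-9 + 16) - 17 = 1*7 - 17 = 7 - 17 = -10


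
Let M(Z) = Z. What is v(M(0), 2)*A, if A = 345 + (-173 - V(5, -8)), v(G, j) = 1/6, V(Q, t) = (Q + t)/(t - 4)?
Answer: 229/8 ≈ 28.625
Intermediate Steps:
V(Q, t) = (Q + t)/(-4 + t)
v(G, j) = ⅙
A = 687/4 (A = 345 + (-173 - (5 - 8)/(-4 - 8)) = 345 + (-173 - (-3)/(-12)) = 345 + (-173 - (-1)*(-3)/12) = 345 + (-173 - 1*¼) = 345 + (-173 - ¼) = 345 - 693/4 = 687/4 ≈ 171.75)
v(M(0), 2)*A = (⅙)*(687/4) = 229/8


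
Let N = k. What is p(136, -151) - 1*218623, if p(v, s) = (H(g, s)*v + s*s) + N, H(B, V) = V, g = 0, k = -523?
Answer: -216881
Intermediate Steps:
N = -523
p(v, s) = -523 + s² + s*v (p(v, s) = (s*v + s*s) - 523 = (s*v + s²) - 523 = (s² + s*v) - 523 = -523 + s² + s*v)
p(136, -151) - 1*218623 = (-523 + (-151)² - 151*136) - 1*218623 = (-523 + 22801 - 20536) - 218623 = 1742 - 218623 = -216881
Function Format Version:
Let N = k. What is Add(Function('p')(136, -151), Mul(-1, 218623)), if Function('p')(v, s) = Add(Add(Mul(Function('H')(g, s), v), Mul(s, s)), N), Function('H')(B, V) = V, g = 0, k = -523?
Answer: -216881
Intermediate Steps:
N = -523
Function('p')(v, s) = Add(-523, Pow(s, 2), Mul(s, v)) (Function('p')(v, s) = Add(Add(Mul(s, v), Mul(s, s)), -523) = Add(Add(Mul(s, v), Pow(s, 2)), -523) = Add(Add(Pow(s, 2), Mul(s, v)), -523) = Add(-523, Pow(s, 2), Mul(s, v)))
Add(Function('p')(136, -151), Mul(-1, 218623)) = Add(Add(-523, Pow(-151, 2), Mul(-151, 136)), Mul(-1, 218623)) = Add(Add(-523, 22801, -20536), -218623) = Add(1742, -218623) = -216881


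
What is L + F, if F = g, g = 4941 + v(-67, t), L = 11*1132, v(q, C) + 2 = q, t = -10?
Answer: 17324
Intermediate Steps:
v(q, C) = -2 + q
L = 12452
g = 4872 (g = 4941 + (-2 - 67) = 4941 - 69 = 4872)
F = 4872
L + F = 12452 + 4872 = 17324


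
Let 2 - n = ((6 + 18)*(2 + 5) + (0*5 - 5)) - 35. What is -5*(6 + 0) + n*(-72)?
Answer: 9042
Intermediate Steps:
n = -126 (n = 2 - (((6 + 18)*(2 + 5) + (0*5 - 5)) - 35) = 2 - ((24*7 + (0 - 5)) - 35) = 2 - ((168 - 5) - 35) = 2 - (163 - 35) = 2 - 1*128 = 2 - 128 = -126)
-5*(6 + 0) + n*(-72) = -5*(6 + 0) - 126*(-72) = -5*6 + 9072 = -30 + 9072 = 9042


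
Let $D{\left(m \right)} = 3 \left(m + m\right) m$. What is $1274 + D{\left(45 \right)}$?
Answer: $13424$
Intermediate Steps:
$D{\left(m \right)} = 6 m^{2}$ ($D{\left(m \right)} = 3 \cdot 2 m m = 6 m m = 6 m^{2}$)
$1274 + D{\left(45 \right)} = 1274 + 6 \cdot 45^{2} = 1274 + 6 \cdot 2025 = 1274 + 12150 = 13424$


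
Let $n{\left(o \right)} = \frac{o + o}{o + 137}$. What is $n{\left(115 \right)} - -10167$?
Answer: $\frac{1281157}{126} \approx 10168.0$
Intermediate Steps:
$n{\left(o \right)} = \frac{2 o}{137 + o}$
$n{\left(115 \right)} - -10167 = 2 \cdot 115 \frac{1}{137 + 115} - -10167 = 2 \cdot 115 \cdot \frac{1}{252} + 10167 = \frac{115}{126} + 10167 = \frac{1281157}{126}$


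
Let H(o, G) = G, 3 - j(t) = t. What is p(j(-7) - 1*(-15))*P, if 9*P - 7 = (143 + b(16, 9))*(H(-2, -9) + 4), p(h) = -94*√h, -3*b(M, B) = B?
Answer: 36190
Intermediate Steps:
j(t) = 3 - t
b(M, B) = -B/3
P = -77 (P = 7/9 + ((143 - ⅓*9)*(-9 + 4))/9 = 7/9 + ((143 - 3)*(-5))/9 = 7/9 + (140*(-5))/9 = 7/9 + (⅑)*(-700) = 7/9 - 700/9 = -77)
p(j(-7) - 1*(-15))*P = -94*√((3 - 1*(-7)) - 1*(-15))*(-77) = -94*√((3 + 7) + 15)*(-77) = -94*√(10 + 15)*(-77) = -94*√25*(-77) = -94*5*(-77) = -470*(-77) = 36190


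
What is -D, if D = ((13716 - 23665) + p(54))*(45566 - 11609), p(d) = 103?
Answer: 334340622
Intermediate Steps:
D = -334340622 (D = ((13716 - 23665) + 103)*(45566 - 11609) = (-9949 + 103)*33957 = -9846*33957 = -334340622)
-D = -1*(-334340622) = 334340622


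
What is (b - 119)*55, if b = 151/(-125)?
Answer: -165286/25 ≈ -6611.4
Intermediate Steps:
b = -151/125 (b = 151*(-1/125) = -151/125 ≈ -1.2080)
(b - 119)*55 = (-151/125 - 119)*55 = -15026/125*55 = -165286/25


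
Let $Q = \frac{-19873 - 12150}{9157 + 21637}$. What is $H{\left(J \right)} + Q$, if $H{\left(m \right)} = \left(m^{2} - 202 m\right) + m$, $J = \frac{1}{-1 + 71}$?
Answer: $- \frac{295076743}{75445300} \approx -3.9111$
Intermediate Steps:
$Q = - \frac{32023}{30794} \approx -1.0399$
$J = \frac{1}{70} \approx 0.014286$
$H{\left(m \right)} = m^{2} - 201 m$
$H{\left(J \right)} + Q = \frac{-201 + \frac{1}{70}}{70} - \frac{32023}{30794} = \frac{1}{70} \left(- \frac{14069}{70}\right) - \frac{32023}{30794} = - \frac{14069}{4900} - \frac{32023}{30794} = - \frac{295076743}{75445300}$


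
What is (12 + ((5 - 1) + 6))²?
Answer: 484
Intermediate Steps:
(12 + ((5 - 1) + 6))² = (12 + (4 + 6))² = (12 + 10)² = 22² = 484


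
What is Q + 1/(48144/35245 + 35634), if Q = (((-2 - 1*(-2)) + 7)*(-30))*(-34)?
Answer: 8967614939605/1255968474 ≈ 7140.0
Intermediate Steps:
Q = 7140 (Q = (((-2 + 2) + 7)*(-30))*(-34) = ((0 + 7)*(-30))*(-34) = (7*(-30))*(-34) = -210*(-34) = 7140)
Q + 1/(48144/35245 + 35634) = 7140 + 1/(48144/35245 + 35634) = 7140 + 1/(1255968474/35245) = 7140 + 35245/1255968474 = 8967614939605/1255968474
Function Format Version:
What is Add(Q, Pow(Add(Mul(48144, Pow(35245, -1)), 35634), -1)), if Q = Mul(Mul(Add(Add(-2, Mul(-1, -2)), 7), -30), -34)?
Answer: Rational(8967614939605, 1255968474) ≈ 7140.0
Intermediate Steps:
Q = 7140 (Q = Mul(Mul(Add(Add(-2, 2), 7), -30), -34) = Mul(Mul(Add(0, 7), -30), -34) = Mul(Mul(7, -30), -34) = Mul(-210, -34) = 7140)
Add(Q, Pow(Add(Mul(48144, Pow(35245, -1)), 35634), -1)) = Add(7140, Pow(Add(Mul(48144, Pow(35245, -1)), 35634), -1)) = Add(7140, Pow(Add(Mul(48144, Rational(1, 35245)), 35634), -1)) = Add(7140, Pow(Add(Rational(48144, 35245), 35634), -1)) = Add(7140, Pow(Rational(1255968474, 35245), -1)) = Add(7140, Rational(35245, 1255968474)) = Rational(8967614939605, 1255968474)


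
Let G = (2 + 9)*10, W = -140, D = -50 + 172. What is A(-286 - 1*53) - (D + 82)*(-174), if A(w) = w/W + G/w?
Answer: 1684739681/47460 ≈ 35498.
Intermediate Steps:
D = 122
G = 110 (G = 11*10 = 110)
A(w) = 110/w - w/140 (A(w) = w/(-140) + 110/w = w*(-1/140) + 110/w = -w/140 + 110/w = 110/w - w/140)
A(-286 - 1*53) - (D + 82)*(-174) = (110/(-286 - 1*53) - (-286 - 1*53)/140) - (122 + 82)*(-174) = (110/(-286 - 53) - (-286 - 53)/140) - 204*(-174) = (110/(-339) - 1/140*(-339)) - 1*(-35496) = (110*(-1/339) + 339/140) + 35496 = (-110/339 + 339/140) + 35496 = 99521/47460 + 35496 = 1684739681/47460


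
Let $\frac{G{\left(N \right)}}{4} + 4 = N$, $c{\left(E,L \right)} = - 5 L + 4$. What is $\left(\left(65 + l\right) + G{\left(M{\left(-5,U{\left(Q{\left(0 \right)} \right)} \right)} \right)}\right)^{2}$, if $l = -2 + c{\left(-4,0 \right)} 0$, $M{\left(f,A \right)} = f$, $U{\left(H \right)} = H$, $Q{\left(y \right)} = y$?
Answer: $729$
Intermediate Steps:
$c{\left(E,L \right)} = 4 - 5 L$
$G{\left(N \right)} = -16 + 4 N$
$l = -2$ ($l = -2 + \left(4 - 0\right) 0 = -2 + \left(4 + 0\right) 0 = -2 + 4 \cdot 0 = -2 + 0 = -2$)
$\left(\left(65 + l\right) + G{\left(M{\left(-5,U{\left(Q{\left(0 \right)} \right)} \right)} \right)}\right)^{2} = \left(\left(65 - 2\right) + \left(-16 + 4 \left(-5\right)\right)\right)^{2} = \left(63 - 36\right)^{2} = 27^{2} = 729$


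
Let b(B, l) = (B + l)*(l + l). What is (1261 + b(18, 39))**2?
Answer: 32569849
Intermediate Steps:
b(B, l) = 2*l*(B + l) (b(B, l) = (B + l)*(2*l) = 2*l*(B + l))
(1261 + b(18, 39))**2 = (1261 + 2*39*(18 + 39))**2 = (1261 + 2*39*57)**2 = (1261 + 4446)**2 = 5707**2 = 32569849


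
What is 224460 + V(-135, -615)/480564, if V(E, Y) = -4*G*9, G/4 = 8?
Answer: 2996316508/13349 ≈ 2.2446e+5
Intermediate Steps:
G = 32 (G = 4*8 = 32)
V(E, Y) = -1152 (V(E, Y) = -4*32*9 = -128*9 = -1152)
224460 + V(-135, -615)/480564 = 224460 - 1152/480564 = 224460 - 1152*1/480564 = 224460 - 32/13349 = 2996316508/13349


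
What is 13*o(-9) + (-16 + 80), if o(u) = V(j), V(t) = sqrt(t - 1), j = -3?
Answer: 64 + 26*I ≈ 64.0 + 26.0*I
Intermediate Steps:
V(t) = sqrt(-1 + t)
o(u) = 2*I (o(u) = sqrt(-1 - 3) = sqrt(-4) = 2*I)
13*o(-9) + (-16 + 80) = 13*(2*I) + (-16 + 80) = 26*I + 64 = 64 + 26*I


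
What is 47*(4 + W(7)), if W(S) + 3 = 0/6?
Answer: 47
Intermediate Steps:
W(S) = -3 (W(S) = -3 + 0/6 = -3 + 0*(1/6) = -3 + 0 = -3)
47*(4 + W(7)) = 47*(4 - 3) = 47*1 = 47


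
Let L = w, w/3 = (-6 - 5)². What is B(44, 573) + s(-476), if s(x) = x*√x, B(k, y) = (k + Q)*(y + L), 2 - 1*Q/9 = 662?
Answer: -5518656 - 952*I*√119 ≈ -5.5187e+6 - 10385.0*I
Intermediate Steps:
Q = -5940 (Q = 18 - 9*662 = 18 - 5958 = -5940)
w = 363 (w = 3*(-6 - 5)² = 3*(-11)² = 3*121 = 363)
L = 363
B(k, y) = (-5940 + k)*(363 + y) (B(k, y) = (k - 5940)*(y + 363) = (-5940 + k)*(363 + y))
s(x) = x^(3/2)
B(44, 573) + s(-476) = (-2156220 - 5940*573 + 363*44 + 44*573) + (-476)^(3/2) = (-2156220 - 3403620 + 15972 + 25212) - 952*I*√119 = -5518656 - 952*I*√119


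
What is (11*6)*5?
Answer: 330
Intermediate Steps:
(11*6)*5 = 66*5 = 330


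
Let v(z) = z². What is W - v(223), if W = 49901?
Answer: 172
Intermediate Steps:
W - v(223) = 49901 - 1*223² = 49901 - 1*49729 = 49901 - 49729 = 172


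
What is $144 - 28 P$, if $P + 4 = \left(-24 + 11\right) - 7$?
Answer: $816$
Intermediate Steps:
$P = -24$ ($P = -4 + \left(\left(-24 + 11\right) - 7\right) = -4 - 20 = -24$)
$144 - 28 P = 144 - -672 = 144 + 672 = 816$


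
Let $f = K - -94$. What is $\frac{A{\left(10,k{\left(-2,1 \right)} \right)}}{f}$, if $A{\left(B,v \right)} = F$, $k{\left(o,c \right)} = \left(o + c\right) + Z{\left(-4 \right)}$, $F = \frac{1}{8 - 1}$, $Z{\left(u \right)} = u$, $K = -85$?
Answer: $\frac{1}{63} \approx 0.015873$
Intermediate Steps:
$F = \frac{1}{7} \approx 0.14286$
$k{\left(o,c \right)} = -4 + c + o$ ($k{\left(o,c \right)} = \left(o + c\right) - 4 = \left(c + o\right) - 4 = -4 + c + o$)
$A{\left(B,v \right)} = \frac{1}{7}$
$f = 9$ ($f = -85 - -94 = -85 + 94 = 9$)
$\frac{A{\left(10,k{\left(-2,1 \right)} \right)}}{f} = \frac{1}{7 \cdot 9} = \frac{1}{7} \cdot \frac{1}{9} = \frac{1}{63}$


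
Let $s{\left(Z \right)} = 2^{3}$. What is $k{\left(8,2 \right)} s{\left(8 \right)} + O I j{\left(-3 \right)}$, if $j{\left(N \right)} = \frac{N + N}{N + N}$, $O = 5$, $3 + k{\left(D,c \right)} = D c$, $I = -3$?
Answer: $89$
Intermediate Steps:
$k{\left(D,c \right)} = -3 + D c$
$s{\left(Z \right)} = 8$
$j{\left(N \right)} = 1$ ($j{\left(N \right)} = \frac{2 N}{2 N} = 2 N \frac{1}{2 N} = 1$)
$k{\left(8,2 \right)} s{\left(8 \right)} + O I j{\left(-3 \right)} = \left(-3 + 8 \cdot 2\right) 8 + 5 \left(-3\right) 1 = \left(-3 + 16\right) 8 - 15 = 13 \cdot 8 - 15 = 104 - 15 = 89$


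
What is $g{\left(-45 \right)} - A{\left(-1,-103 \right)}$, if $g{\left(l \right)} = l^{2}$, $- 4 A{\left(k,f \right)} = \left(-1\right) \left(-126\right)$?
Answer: $\frac{4113}{2} \approx 2056.5$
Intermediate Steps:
$A{\left(k,f \right)} = - \frac{63}{2}$ ($A{\left(k,f \right)} = - \frac{\left(-1\right) \left(-126\right)}{4} = \left(- \frac{1}{4}\right) 126 = - \frac{63}{2}$)
$g{\left(-45 \right)} - A{\left(-1,-103 \right)} = \left(-45\right)^{2} - - \frac{63}{2} = 2025 + \frac{63}{2} = \frac{4113}{2}$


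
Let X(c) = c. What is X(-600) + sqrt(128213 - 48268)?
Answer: -600 + sqrt(79945) ≈ -317.25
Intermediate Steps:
X(-600) + sqrt(128213 - 48268) = -600 + sqrt(128213 - 48268) = -600 + sqrt(79945)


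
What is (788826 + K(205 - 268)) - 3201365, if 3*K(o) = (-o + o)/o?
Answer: -2412539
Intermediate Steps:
K(o) = 0 (K(o) = ((-o + o)/o)/3 = (0/o)/3 = (1/3)*0 = 0)
(788826 + K(205 - 268)) - 3201365 = (788826 + 0) - 3201365 = 788826 - 3201365 = -2412539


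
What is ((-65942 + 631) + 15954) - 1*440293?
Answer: -489650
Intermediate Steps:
((-65942 + 631) + 15954) - 1*440293 = (-65311 + 15954) - 440293 = -49357 - 440293 = -489650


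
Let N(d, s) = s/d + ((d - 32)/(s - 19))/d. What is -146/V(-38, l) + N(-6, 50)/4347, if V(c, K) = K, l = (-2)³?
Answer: 156131/8556 ≈ 18.248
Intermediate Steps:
l = -8
N(d, s) = s/d + (-32 + d)/(d*(-19 + s)) (N(d, s) = s/d + ((-32 + d)/(-19 + s))/d = s/d + (-32 + d)/(d*(-19 + s)))
-146/V(-38, l) + N(-6, 50)/4347 = -146/(-8) + ((-32 - 6 + 50² - 19*50)/((-6)*(-19 + 50)))/4347 = -146*(-⅛) - ⅙*(-32 - 6 + 2500 - 950)/31*(1/4347) = 73/4 - ⅙*1/31*1512*(1/4347) = 73/4 - 252/31*1/4347 = 73/4 - 4/2139 = 156131/8556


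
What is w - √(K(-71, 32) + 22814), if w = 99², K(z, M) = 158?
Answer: 9801 - 2*√5743 ≈ 9649.4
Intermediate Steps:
w = 9801
w - √(K(-71, 32) + 22814) = 9801 - √(158 + 22814) = 9801 - √22972 = 9801 - 2*√5743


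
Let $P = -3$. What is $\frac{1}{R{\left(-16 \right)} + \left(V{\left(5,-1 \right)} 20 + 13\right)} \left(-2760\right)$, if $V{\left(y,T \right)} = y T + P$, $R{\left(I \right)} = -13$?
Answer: $\frac{69}{4} \approx 17.25$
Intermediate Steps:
$V{\left(y,T \right)} = -3 + T y$ ($V{\left(y,T \right)} = y T - 3 = T y - 3 = -3 + T y$)
$\frac{1}{R{\left(-16 \right)} + \left(V{\left(5,-1 \right)} 20 + 13\right)} \left(-2760\right) = \frac{1}{-13 + \left(\left(-3 - 5\right) 20 + 13\right)} \left(-2760\right) = \frac{1}{-13 + \left(\left(-8\right) 20 + 13\right)} \left(-2760\right) = \frac{1}{-13 + \left(-160 + 13\right)} \left(-2760\right) = \frac{1}{-13 - 147} \left(-2760\right) = \frac{1}{-160} \left(-2760\right) = \left(- \frac{1}{160}\right) \left(-2760\right) = \frac{69}{4}$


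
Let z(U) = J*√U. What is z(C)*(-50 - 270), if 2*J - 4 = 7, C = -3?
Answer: -1760*I*√3 ≈ -3048.4*I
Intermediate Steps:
J = 11/2 (J = 2 + (½)*7 = 2 + 7/2 = 11/2 ≈ 5.5000)
z(U) = 11*√U/2
z(C)*(-50 - 270) = (11*√(-3)/2)*(-50 - 270) = (11*(I*√3)/2)*(-320) = (11*I*√3/2)*(-320) = -1760*I*√3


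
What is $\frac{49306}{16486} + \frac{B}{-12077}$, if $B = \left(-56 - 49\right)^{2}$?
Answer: $\frac{206855206}{99550711} \approx 2.0779$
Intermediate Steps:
$B = 11025$ ($B = \left(-105\right)^{2} = 11025$)
$\frac{49306}{16486} + \frac{B}{-12077} = \frac{49306}{16486} + \frac{11025}{-12077} = 49306 \cdot \frac{1}{16486} + 11025 \left(- \frac{1}{12077}\right) = \frac{24653}{8243} - \frac{11025}{12077} = \frac{206855206}{99550711}$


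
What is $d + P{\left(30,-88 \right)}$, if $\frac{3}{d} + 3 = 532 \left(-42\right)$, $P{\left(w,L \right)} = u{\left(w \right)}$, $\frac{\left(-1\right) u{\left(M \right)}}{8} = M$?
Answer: $- \frac{1787761}{7449} \approx -240.0$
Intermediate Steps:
$u{\left(M \right)} = - 8 M$
$P{\left(w,L \right)} = - 8 w$
$d = - \frac{1}{7449}$ ($d = \frac{3}{-3 + 532 \left(-42\right)} = \frac{3}{-3 - 22344} = \frac{3}{-22347} = 3 \left(- \frac{1}{22347}\right) = - \frac{1}{7449} \approx -0.00013425$)
$d + P{\left(30,-88 \right)} = - \frac{1}{7449} - 240 = - \frac{1787761}{7449}$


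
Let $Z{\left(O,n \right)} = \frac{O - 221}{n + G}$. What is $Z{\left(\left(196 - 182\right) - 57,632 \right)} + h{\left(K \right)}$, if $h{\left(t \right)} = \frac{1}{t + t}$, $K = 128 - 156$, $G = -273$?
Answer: $- \frac{15143}{20104} \approx -0.75323$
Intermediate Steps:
$K = -28$
$Z{\left(O,n \right)} = \frac{-221 + O}{-273 + n}$ ($Z{\left(O,n \right)} = \frac{O - 221}{n - 273} = \frac{-221 + O}{-273 + n}$)
$h{\left(t \right)} = \frac{1}{2 t}$
$Z{\left(\left(196 - 182\right) - 57,632 \right)} + h{\left(K \right)} = \frac{-221 + \left(\left(196 - 182\right) - 57\right)}{-273 + 632} + \frac{1}{2 \left(-28\right)} = \frac{-221 + \left(14 - 57\right)}{359} + \frac{1}{2} \left(- \frac{1}{28}\right) = \frac{-221 - 43}{359} - \frac{1}{56} = \frac{1}{359} \left(-264\right) - \frac{1}{56} = - \frac{264}{359} - \frac{1}{56} = - \frac{15143}{20104}$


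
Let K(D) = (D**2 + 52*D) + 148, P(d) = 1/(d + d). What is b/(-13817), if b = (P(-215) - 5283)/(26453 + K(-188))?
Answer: 2271691/309952201390 ≈ 7.3292e-6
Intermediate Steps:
P(d) = 1/(2*d)
K(D) = 148 + D**2 + 52*D
b = -2271691/22432670 (b = ((1/2)/(-215) - 5283)/(26453 + (148 + (-188)**2 + 52*(-188))) = ((1/2)*(-1/215) - 5283)/(26453 + (148 + 35344 - 9776)) = (-1/430 - 5283)/(26453 + 25716) = -2271691/430/52169 = -2271691/430*1/52169 = -2271691/22432670 ≈ -0.10127)
b/(-13817) = -2271691/22432670/(-13817) = -2271691/22432670*(-1/13817) = 2271691/309952201390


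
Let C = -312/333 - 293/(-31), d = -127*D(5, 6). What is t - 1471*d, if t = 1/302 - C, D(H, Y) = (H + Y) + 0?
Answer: 2135496655777/1039182 ≈ 2.0550e+6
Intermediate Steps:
D(H, Y) = H + Y
d = -1397 (d = -127*(5 + 6) = -127*11 = -1397)
C = 29299/3441 (C = -312*1/333 - 293*(-1/31) = -104/111 + 293/31 = 29299/3441 ≈ 8.5147)
t = -8844857/1039182 (t = 1/302 - 1*29299/3441 = 1/302 - 29299/3441 = -8844857/1039182 ≈ -8.5114)
t - 1471*d = -8844857/1039182 - 1471*(-1397) = -8844857/1039182 + 2054987 = 2135496655777/1039182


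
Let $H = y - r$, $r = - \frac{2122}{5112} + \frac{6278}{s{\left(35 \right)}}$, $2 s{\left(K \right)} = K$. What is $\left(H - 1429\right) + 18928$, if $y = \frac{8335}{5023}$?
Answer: $\frac{7703036648497}{449357580} \approx 17142.0$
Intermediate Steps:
$s{\left(K \right)} = \frac{K}{2}$
$r = \frac{32056001}{89460}$ ($r = - \frac{2122}{5112} + \frac{6278}{\frac{1}{2} \cdot 35} = \left(-2122\right) \frac{1}{5112} + \frac{6278}{\frac{35}{2}} = - \frac{1061}{2556} + 6278 \cdot \frac{2}{35} = - \frac{1061}{2556} + \frac{12556}{35} = \frac{32056001}{89460} \approx 358.33$)
$y = \frac{8335}{5023}$ ($y = 8335 \cdot \frac{1}{5023} = \frac{8335}{5023} \approx 1.6594$)
$H = - \frac{160271643923}{449357580}$ ($H = \frac{8335}{5023} - \frac{32056001}{89460} = - \frac{160271643923}{449357580} \approx -356.67$)
$\left(H - 1429\right) + 18928 = \left(- \frac{160271643923}{449357580} - 1429\right) + 18928 = - \frac{802403625743}{449357580} + 18928 = \frac{7703036648497}{449357580}$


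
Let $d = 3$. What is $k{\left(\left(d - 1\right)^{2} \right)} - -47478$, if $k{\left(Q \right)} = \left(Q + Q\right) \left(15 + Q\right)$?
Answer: $47630$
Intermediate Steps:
$k{\left(Q \right)} = 2 Q \left(15 + Q\right)$
$k{\left(\left(d - 1\right)^{2} \right)} - -47478 = 2 \left(3 - 1\right)^{2} \left(15 + \left(3 - 1\right)^{2}\right) - -47478 = 2 \cdot 2^{2} \left(15 + 2^{2}\right) + 47478 = 2 \cdot 4 \left(15 + 4\right) + 47478 = 2 \cdot 4 \cdot 19 + 47478 = 152 + 47478 = 47630$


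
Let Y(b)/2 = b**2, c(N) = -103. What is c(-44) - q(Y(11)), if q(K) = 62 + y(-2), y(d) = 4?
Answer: -169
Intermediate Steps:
Y(b) = 2*b**2
q(K) = 66 (q(K) = 62 + 4 = 66)
c(-44) - q(Y(11)) = -103 - 1*66 = -103 - 66 = -169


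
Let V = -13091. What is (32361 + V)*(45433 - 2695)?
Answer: 823561260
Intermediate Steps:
(32361 + V)*(45433 - 2695) = (32361 - 13091)*(45433 - 2695) = 19270*42738 = 823561260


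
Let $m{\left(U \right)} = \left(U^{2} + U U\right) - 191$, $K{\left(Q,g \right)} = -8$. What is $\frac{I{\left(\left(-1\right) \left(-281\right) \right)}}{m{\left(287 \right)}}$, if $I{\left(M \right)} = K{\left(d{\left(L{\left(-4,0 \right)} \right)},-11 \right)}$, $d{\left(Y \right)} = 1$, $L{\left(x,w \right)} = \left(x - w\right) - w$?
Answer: $- \frac{8}{164547} \approx -4.8618 \cdot 10^{-5}$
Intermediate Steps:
$L{\left(x,w \right)} = x - 2 w$
$I{\left(M \right)} = -8$
$m{\left(U \right)} = -191 + 2 U^{2}$ ($m{\left(U \right)} = \left(U^{2} + U^{2}\right) - 191 = 2 U^{2} - 191 = -191 + 2 U^{2}$)
$\frac{I{\left(\left(-1\right) \left(-281\right) \right)}}{m{\left(287 \right)}} = - \frac{8}{-191 + 2 \cdot 287^{2}} = - \frac{8}{-191 + 2 \cdot 82369} = - \frac{8}{-191 + 164738} = - \frac{8}{164547}$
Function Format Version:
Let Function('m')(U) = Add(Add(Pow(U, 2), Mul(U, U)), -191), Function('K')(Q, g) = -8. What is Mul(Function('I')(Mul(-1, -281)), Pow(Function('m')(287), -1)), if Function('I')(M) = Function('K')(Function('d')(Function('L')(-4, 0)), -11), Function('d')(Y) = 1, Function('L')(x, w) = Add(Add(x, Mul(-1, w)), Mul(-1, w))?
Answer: Rational(-8, 164547) ≈ -4.8618e-5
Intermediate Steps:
Function('L')(x, w) = Add(x, Mul(-2, w))
Function('I')(M) = -8
Function('m')(U) = Add(-191, Mul(2, Pow(U, 2))) (Function('m')(U) = Add(Add(Pow(U, 2), Pow(U, 2)), -191) = Add(Mul(2, Pow(U, 2)), -191) = Add(-191, Mul(2, Pow(U, 2))))
Mul(Function('I')(Mul(-1, -281)), Pow(Function('m')(287), -1)) = Mul(-8, Pow(Add(-191, Mul(2, Pow(287, 2))), -1)) = Mul(-8, Pow(Add(-191, Mul(2, 82369)), -1)) = Mul(-8, Pow(Add(-191, 164738), -1)) = Mul(-8, Pow(164547, -1)) = Mul(-8, Rational(1, 164547)) = Rational(-8, 164547)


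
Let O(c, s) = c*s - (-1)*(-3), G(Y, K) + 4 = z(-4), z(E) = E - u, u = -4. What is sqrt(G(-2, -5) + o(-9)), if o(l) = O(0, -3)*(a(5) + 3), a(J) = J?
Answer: 2*I*sqrt(7) ≈ 5.2915*I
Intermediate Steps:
z(E) = 4 + E (z(E) = E - 1*(-4) = E + 4 = 4 + E)
G(Y, K) = -4 (G(Y, K) = -4 + (4 - 4) = -4 + 0 = -4)
O(c, s) = -3 + c*s (O(c, s) = c*s - 1*3 = c*s - 3 = -3 + c*s)
o(l) = -24 (o(l) = (-3 + 0*(-3))*(5 + 3) = (-3 + 0)*8 = -3*8 = -24)
sqrt(G(-2, -5) + o(-9)) = sqrt(-4 - 24) = sqrt(-28) = 2*I*sqrt(7)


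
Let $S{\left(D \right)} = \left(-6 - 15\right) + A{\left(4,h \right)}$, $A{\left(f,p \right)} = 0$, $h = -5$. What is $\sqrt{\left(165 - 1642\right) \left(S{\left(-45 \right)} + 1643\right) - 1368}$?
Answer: $i \sqrt{2397062} \approx 1548.2 i$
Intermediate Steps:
$S{\left(D \right)} = -21$ ($S{\left(D \right)} = \left(-6 - 15\right) + 0 = -21 + 0 = -21$)
$\sqrt{\left(165 - 1642\right) \left(S{\left(-45 \right)} + 1643\right) - 1368} = \sqrt{\left(165 - 1642\right) \left(-21 + 1643\right) - 1368} = \sqrt{\left(-1477\right) 1622 - 1368} = \sqrt{-2395694 - 1368} = \sqrt{-2397062} = i \sqrt{2397062}$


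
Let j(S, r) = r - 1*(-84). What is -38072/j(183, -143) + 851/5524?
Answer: 210359937/325916 ≈ 645.44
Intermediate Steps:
j(S, r) = 84 + r (j(S, r) = r + 84 = 84 + r)
-38072/j(183, -143) + 851/5524 = -38072/(84 - 143) + 851/5524 = -38072/(-59) + 851*(1/5524) = -38072*(-1/59) + 851/5524 = 38072/59 + 851/5524 = 210359937/325916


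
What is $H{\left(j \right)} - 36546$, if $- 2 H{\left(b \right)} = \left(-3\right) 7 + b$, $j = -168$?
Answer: $- \frac{72903}{2} \approx -36452.0$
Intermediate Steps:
$H{\left(b \right)} = \frac{21}{2} - \frac{b}{2}$ ($H{\left(b \right)} = - \frac{\left(-3\right) 7 + b}{2} = - \frac{-21 + b}{2} = \frac{21}{2} - \frac{b}{2}$)
$H{\left(j \right)} - 36546 = \left(\frac{21}{2} - -84\right) - 36546 = \left(\frac{21}{2} + 84\right) - 36546 = \frac{189}{2} - 36546 = - \frac{72903}{2}$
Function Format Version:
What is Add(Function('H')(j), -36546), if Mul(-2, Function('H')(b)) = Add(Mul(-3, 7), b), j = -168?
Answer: Rational(-72903, 2) ≈ -36452.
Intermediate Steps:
Function('H')(b) = Add(Rational(21, 2), Mul(Rational(-1, 2), b)) (Function('H')(b) = Mul(Rational(-1, 2), Add(Mul(-3, 7), b)) = Mul(Rational(-1, 2), Add(-21, b)) = Add(Rational(21, 2), Mul(Rational(-1, 2), b)))
Add(Function('H')(j), -36546) = Add(Add(Rational(21, 2), Mul(Rational(-1, 2), -168)), -36546) = Add(Add(Rational(21, 2), 84), -36546) = Add(Rational(189, 2), -36546) = Rational(-72903, 2)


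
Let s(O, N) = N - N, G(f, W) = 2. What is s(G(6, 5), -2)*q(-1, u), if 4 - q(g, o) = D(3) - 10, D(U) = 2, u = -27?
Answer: 0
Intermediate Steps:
q(g, o) = 12 (q(g, o) = 4 - (2 - 10) = 4 - 1*(-8) = 4 + 8 = 12)
s(O, N) = 0
s(G(6, 5), -2)*q(-1, u) = 0*12 = 0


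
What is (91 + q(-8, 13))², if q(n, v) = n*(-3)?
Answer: 13225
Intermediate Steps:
q(n, v) = -3*n
(91 + q(-8, 13))² = (91 - 3*(-8))² = (91 + 24)² = 115² = 13225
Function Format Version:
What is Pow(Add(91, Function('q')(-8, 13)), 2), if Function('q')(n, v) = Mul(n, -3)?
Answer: 13225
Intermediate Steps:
Function('q')(n, v) = Mul(-3, n)
Pow(Add(91, Function('q')(-8, 13)), 2) = Pow(Add(91, Mul(-3, -8)), 2) = Pow(Add(91, 24), 2) = Pow(115, 2) = 13225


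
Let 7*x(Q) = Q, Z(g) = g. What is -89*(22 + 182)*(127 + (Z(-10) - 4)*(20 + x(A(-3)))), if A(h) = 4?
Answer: 2923116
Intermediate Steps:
x(Q) = Q/7
-89*(22 + 182)*(127 + (Z(-10) - 4)*(20 + x(A(-3)))) = -89*(22 + 182)*(127 + (-10 - 4)*(20 + (⅐)*4)) = -18156*(127 - 14*(20 + 4/7)) = -18156*(127 - 14*144/7) = -18156*(127 - 288) = -18156*(-161) = -89*(-32844) = 2923116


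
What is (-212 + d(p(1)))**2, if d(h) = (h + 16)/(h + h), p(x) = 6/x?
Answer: 1590121/36 ≈ 44170.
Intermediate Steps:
d(h) = (16 + h)/(2*h) (d(h) = (16 + h)/((2*h)) = (16 + h)*(1/(2*h)) = (16 + h)/(2*h))
(-212 + d(p(1)))**2 = (-212 + (16 + 6/1)/(2*((6/1))))**2 = (-212 + (16 + 6*1)/(2*((6*1))))**2 = (-212 + (1/2)*(16 + 6)/6)**2 = (-212 + (1/2)*(1/6)*22)**2 = (-212 + 11/6)**2 = (-1261/6)**2 = 1590121/36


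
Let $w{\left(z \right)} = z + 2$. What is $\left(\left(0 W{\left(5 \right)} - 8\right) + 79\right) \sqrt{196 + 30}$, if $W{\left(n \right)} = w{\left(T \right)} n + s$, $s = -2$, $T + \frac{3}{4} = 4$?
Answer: $71 \sqrt{226} \approx 1067.4$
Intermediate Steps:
$T = \frac{13}{4}$ ($T = - \frac{3}{4} + 4 = \frac{13}{4} \approx 3.25$)
$w{\left(z \right)} = 2 + z$
$W{\left(n \right)} = -2 + \frac{21 n}{4}$ ($W{\left(n \right)} = \left(2 + \frac{13}{4}\right) n - 2 = \frac{21 n}{4} - 2 = -2 + \frac{21 n}{4}$)
$\left(\left(0 W{\left(5 \right)} - 8\right) + 79\right) \sqrt{196 + 30} = \left(\left(0 \left(-2 + \frac{21}{4} \cdot 5\right) - 8\right) + 79\right) \sqrt{196 + 30} = \left(\left(0 \left(-2 + \frac{105}{4}\right) - 8\right) + 79\right) \sqrt{226} = \left(\left(0 \cdot \frac{97}{4} - 8\right) + 79\right) \sqrt{226} = \left(\left(0 - 8\right) + 79\right) \sqrt{226} = \left(-8 + 79\right) \sqrt{226} = 71 \sqrt{226}$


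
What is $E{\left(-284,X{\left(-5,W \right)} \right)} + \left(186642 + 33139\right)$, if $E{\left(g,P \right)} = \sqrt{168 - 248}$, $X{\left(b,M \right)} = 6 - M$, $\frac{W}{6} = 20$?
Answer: $219781 + 4 i \sqrt{5} \approx 2.1978 \cdot 10^{5} + 8.9443 i$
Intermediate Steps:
$W = 120$ ($W = 6 \cdot 20 = 120$)
$E{\left(g,P \right)} = 4 i \sqrt{5}$ ($E{\left(g,P \right)} = \sqrt{-80} = 4 i \sqrt{5}$)
$E{\left(-284,X{\left(-5,W \right)} \right)} + \left(186642 + 33139\right) = 4 i \sqrt{5} + \left(186642 + 33139\right) = 4 i \sqrt{5} + 219781 = 219781 + 4 i \sqrt{5}$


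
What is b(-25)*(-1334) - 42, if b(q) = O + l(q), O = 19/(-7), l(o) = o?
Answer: 258502/7 ≈ 36929.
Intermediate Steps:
O = -19/7 (O = 19*(-1/7) = -19/7 ≈ -2.7143)
b(q) = -19/7 + q
b(-25)*(-1334) - 42 = (-19/7 - 25)*(-1334) - 42 = -194/7*(-1334) - 42 = 258796/7 - 42 = 258502/7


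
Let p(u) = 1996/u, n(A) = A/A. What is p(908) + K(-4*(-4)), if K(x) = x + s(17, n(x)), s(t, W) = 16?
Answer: 7763/227 ≈ 34.198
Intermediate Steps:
n(A) = 1
K(x) = 16 + x (K(x) = x + 16 = 16 + x)
p(908) + K(-4*(-4)) = 1996/908 + (16 - 4*(-4)) = 1996*(1/908) + (16 + 16) = 499/227 + 32 = 7763/227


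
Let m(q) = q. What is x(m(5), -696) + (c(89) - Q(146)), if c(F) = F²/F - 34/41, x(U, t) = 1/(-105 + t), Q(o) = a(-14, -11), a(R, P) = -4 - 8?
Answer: 3289666/32841 ≈ 100.17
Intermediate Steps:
a(R, P) = -12
Q(o) = -12
c(F) = -34/41 + F (c(F) = F - 34*1/41 = F - 34/41 = -34/41 + F)
x(m(5), -696) + (c(89) - Q(146)) = 1/(-105 - 696) + ((-34/41 + 89) - 1*(-12)) = 1/(-801) + (3615/41 + 12) = -1/801 + 4107/41 = 3289666/32841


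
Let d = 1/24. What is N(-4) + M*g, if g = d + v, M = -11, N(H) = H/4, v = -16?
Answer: 4189/24 ≈ 174.54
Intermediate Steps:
d = 1/24 ≈ 0.041667
N(H) = H/4 (N(H) = H*(¼) = H/4)
g = -383/24 (g = 1/24 - 16 = -383/24 ≈ -15.958)
N(-4) + M*g = (¼)*(-4) - 11*(-383/24) = -1 + 4213/24 = 4189/24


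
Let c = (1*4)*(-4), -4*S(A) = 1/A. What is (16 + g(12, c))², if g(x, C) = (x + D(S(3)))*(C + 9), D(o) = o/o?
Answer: 5625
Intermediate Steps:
S(A) = -1/(4*A)
D(o) = 1
c = -16 (c = 4*(-4) = -16)
g(x, C) = (1 + x)*(9 + C) (g(x, C) = (x + 1)*(C + 9) = (1 + x)*(9 + C))
(16 + g(12, c))² = (16 + (9 - 16 + 9*12 - 16*12))² = (16 + (9 - 16 + 108 - 192))² = (16 - 91)² = (-75)² = 5625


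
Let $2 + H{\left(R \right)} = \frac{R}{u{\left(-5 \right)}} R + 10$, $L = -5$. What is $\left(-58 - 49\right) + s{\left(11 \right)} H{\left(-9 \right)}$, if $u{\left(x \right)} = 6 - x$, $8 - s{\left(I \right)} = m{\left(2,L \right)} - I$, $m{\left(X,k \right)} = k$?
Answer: $\frac{2879}{11} \approx 261.73$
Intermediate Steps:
$s{\left(I \right)} = 13 + I$ ($s{\left(I \right)} = 8 - \left(-5 - I\right) = 8 + \left(5 + I\right) = 13 + I$)
$H{\left(R \right)} = 8 + \frac{R^{2}}{11}$ ($H{\left(R \right)} = -2 + \left(\frac{R}{6 - -5} R + 10\right) = -2 + \left(\frac{R}{6 + 5} R + 10\right) = -2 + \left(\frac{R}{11} R + 10\right) = -2 + \left(\frac{R^{2}}{11} + 10\right) = -2 + \left(10 + \frac{R^{2}}{11}\right) = 8 + \frac{R^{2}}{11}$)
$\left(-58 - 49\right) + s{\left(11 \right)} H{\left(-9 \right)} = \left(-58 - 49\right) + \left(13 + 11\right) \left(8 + \frac{\left(-9\right)^{2}}{11}\right) = -107 + 24 \left(8 + \frac{1}{11} \cdot 81\right) = -107 + 24 \left(8 + \frac{81}{11}\right) = -107 + 24 \cdot \frac{169}{11} = -107 + \frac{4056}{11} = \frac{2879}{11}$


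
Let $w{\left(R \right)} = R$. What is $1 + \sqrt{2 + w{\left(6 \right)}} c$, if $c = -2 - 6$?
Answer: $1 - 16 \sqrt{2} \approx -21.627$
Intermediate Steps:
$c = -8$
$1 + \sqrt{2 + w{\left(6 \right)}} c = 1 + \sqrt{2 + 6} \left(-8\right) = 1 + \sqrt{8} \left(-8\right) = 1 + 2 \sqrt{2} \left(-8\right) = 1 - 16 \sqrt{2}$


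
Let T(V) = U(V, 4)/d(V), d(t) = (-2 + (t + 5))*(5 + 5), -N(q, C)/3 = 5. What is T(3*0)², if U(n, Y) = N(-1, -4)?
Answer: ¼ ≈ 0.25000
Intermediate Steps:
N(q, C) = -15 (N(q, C) = -3*5 = -15)
U(n, Y) = -15
d(t) = 30 + 10*t (d(t) = (-2 + (5 + t))*10 = (3 + t)*10 = 30 + 10*t)
T(V) = -15/(30 + 10*V)
T(3*0)² = (-3/(6 + 2*(3*0)))² = (-3/(6 + 2*0))² = (-3/(6 + 0))² = (-3/6)² = (-3*⅙)² = (-½)² = ¼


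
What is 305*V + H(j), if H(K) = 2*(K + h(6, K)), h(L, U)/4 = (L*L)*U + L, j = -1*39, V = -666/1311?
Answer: -4989204/437 ≈ -11417.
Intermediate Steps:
V = -222/437 (V = -666*1/1311 = -222/437 ≈ -0.50801)
j = -39
h(L, U) = 4*L + 4*U*L**2 (h(L, U) = 4*((L*L)*U + L) = 4*(L**2*U + L) = 4*(U*L**2 + L) = 4*(L + U*L**2) = 4*L + 4*U*L**2)
H(K) = 48 + 290*K (H(K) = 2*(K + 4*6*(1 + 6*K)) = 2*(K + (24 + 144*K)) = 2*(24 + 145*K) = 48 + 290*K)
305*V + H(j) = 305*(-222/437) + (48 + 290*(-39)) = -67710/437 + (48 - 11310) = -67710/437 - 11262 = -4989204/437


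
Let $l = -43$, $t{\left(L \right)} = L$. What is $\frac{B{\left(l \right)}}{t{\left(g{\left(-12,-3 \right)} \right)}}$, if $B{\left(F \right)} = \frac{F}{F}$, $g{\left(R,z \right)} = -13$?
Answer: $- \frac{1}{13} \approx -0.076923$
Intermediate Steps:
$B{\left(F \right)} = 1$
$\frac{B{\left(l \right)}}{t{\left(g{\left(-12,-3 \right)} \right)}} = 1 \frac{1}{-13} = 1 \left(- \frac{1}{13}\right) = - \frac{1}{13}$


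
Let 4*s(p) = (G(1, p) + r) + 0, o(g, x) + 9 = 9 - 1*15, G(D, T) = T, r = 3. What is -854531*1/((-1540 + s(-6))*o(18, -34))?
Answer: -3418124/92445 ≈ -36.975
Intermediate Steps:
o(g, x) = -15 (o(g, x) = -9 + (9 - 1*15) = -9 + (9 - 15) = -9 - 6 = -15)
s(p) = ¾ + p/4 (s(p) = ((p + 3) + 0)/4 = ((3 + p) + 0)/4 = (3 + p)/4 = ¾ + p/4)
-854531*1/((-1540 + s(-6))*o(18, -34)) = -854531*(-1/(15*(-1540 + (¾ + (¼)*(-6))))) = -854531*(-1/(15*(-1540 + (¾ - 3/2)))) = -854531*(-1/(15*(-1540 - ¾))) = -854531/((-6163/4*(-15))) = -854531/92445/4 = -854531*4/92445 = -3418124/92445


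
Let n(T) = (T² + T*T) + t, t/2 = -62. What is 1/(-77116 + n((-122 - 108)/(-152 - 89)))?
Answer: -58081/4486070640 ≈ -1.2947e-5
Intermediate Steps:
t = -124 (t = 2*(-62) = -124)
n(T) = -124 + 2*T² (n(T) = (T² + T*T) - 124 = (T² + T²) - 124 = 2*T² - 124 = -124 + 2*T²)
1/(-77116 + n((-122 - 108)/(-152 - 89))) = 1/(-77116 + (-124 + 2*((-122 - 108)/(-152 - 89))²)) = 1/(-77116 + (-124 + 2*(-230/(-241))²)) = 1/(-77116 + (-124 + 2*(-230*(-1/241))²)) = 1/(-77116 + (-124 + 2*(230/241)²)) = 1/(-77116 + (-124 + 2*(52900/58081))) = 1/(-77116 + (-124 + 105800/58081)) = 1/(-77116 - 7096244/58081) = 1/(-4486070640/58081) = -58081/4486070640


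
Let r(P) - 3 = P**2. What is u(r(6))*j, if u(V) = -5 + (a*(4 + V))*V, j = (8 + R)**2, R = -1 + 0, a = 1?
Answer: 81928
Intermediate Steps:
R = -1
j = 49 (j = (8 - 1)**2 = 7**2 = 49)
r(P) = 3 + P**2
u(V) = -5 + V*(4 + V) (u(V) = -5 + (1*(4 + V))*V = -5 + (4 + V)*V = -5 + V*(4 + V))
u(r(6))*j = (-5 + (3 + 6**2)**2 + 4*(3 + 6**2))*49 = (-5 + (3 + 36)**2 + 4*(3 + 36))*49 = (-5 + 39**2 + 4*39)*49 = (-5 + 1521 + 156)*49 = 1672*49 = 81928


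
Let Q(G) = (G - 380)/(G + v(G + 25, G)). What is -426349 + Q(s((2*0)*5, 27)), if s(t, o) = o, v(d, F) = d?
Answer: -33681924/79 ≈ -4.2635e+5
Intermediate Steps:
Q(G) = (-380 + G)/(25 + 2*G) (Q(G) = (G - 380)/(G + (G + 25)) = (-380 + G)/(G + (25 + G)) = (-380 + G)/(25 + 2*G))
-426349 + Q(s((2*0)*5, 27)) = -426349 + (-380 + 27)/(25 + 2*27) = -426349 - 353/(25 + 54) = -426349 - 353/79 = -33681924/79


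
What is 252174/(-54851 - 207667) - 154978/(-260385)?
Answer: -4162968731/11392624905 ≈ -0.36541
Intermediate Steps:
252174/(-54851 - 207667) - 154978/(-260385) = 252174/(-262518) - 154978*(-1/260385) = 252174*(-1/262518) + 154978/260385 = -42029/43753 + 154978/260385 = -4162968731/11392624905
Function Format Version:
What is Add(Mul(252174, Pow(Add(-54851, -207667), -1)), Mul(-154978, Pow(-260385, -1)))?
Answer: Rational(-4162968731, 11392624905) ≈ -0.36541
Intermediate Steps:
Add(Mul(252174, Pow(Add(-54851, -207667), -1)), Mul(-154978, Pow(-260385, -1))) = Add(Mul(252174, Pow(-262518, -1)), Mul(-154978, Rational(-1, 260385))) = Add(Mul(252174, Rational(-1, 262518)), Rational(154978, 260385)) = Add(Rational(-42029, 43753), Rational(154978, 260385)) = Rational(-4162968731, 11392624905)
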